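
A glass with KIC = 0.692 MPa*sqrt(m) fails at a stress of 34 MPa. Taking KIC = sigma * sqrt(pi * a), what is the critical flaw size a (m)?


Rearrange KIC = sigma * sqrt(pi * a):
  sqrt(pi * a) = KIC / sigma
  sqrt(pi * a) = 0.692 / 34 = 0.020353
  a = (KIC / sigma)^2 / pi
  a = 0.020353^2 / pi = 0.0001319 m

0.0001319 m


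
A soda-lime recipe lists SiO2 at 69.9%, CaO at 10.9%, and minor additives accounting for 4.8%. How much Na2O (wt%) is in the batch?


Pieces sum to 100%:
  Na2O = 100 - (SiO2 + CaO + others)
  Na2O = 100 - (69.9 + 10.9 + 4.8) = 14.4%

14.4%


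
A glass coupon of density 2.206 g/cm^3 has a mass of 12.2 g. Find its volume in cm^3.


Rearrange rho = m / V:
  V = m / rho
  V = 12.2 / 2.206 = 5.53 cm^3

5.53 cm^3


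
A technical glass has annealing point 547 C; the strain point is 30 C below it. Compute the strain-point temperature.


Strain point = annealing point - difference:
  T_strain = 547 - 30 = 517 C

517 C


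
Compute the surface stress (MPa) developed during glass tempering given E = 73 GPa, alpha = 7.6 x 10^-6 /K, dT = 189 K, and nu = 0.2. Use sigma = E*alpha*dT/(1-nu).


Tempering stress: sigma = E * alpha * dT / (1 - nu)
  E (MPa) = 73 * 1000 = 73000
  Numerator = 73000 * (7.6 x 10^-6) * 189 = 104.8572
  Denominator = 1 - 0.2 = 0.8
  sigma = 104.8572 / 0.8 = 131.1 MPa

131.1 MPa


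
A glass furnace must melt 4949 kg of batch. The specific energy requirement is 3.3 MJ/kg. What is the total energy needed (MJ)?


Total energy = mass * specific energy
  E = 4949 * 3.3 = 16331.7 MJ

16331.7 MJ


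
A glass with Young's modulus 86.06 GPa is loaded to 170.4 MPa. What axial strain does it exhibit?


Rearrange E = sigma / epsilon:
  epsilon = sigma / E
  E (MPa) = 86.06 * 1000 = 86060
  epsilon = 170.4 / 86060 = 0.00198

0.00198


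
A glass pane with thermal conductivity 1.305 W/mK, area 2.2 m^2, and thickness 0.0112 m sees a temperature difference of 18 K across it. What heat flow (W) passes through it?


Fourier's law: Q = k * A * dT / t
  Q = 1.305 * 2.2 * 18 / 0.0112
  Q = 51.678 / 0.0112 = 4614.1 W

4614.1 W


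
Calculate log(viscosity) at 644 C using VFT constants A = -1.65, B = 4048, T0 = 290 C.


VFT equation: log(eta) = A + B / (T - T0)
  T - T0 = 644 - 290 = 354
  B / (T - T0) = 4048 / 354 = 11.435
  log(eta) = -1.65 + 11.435 = 9.785

9.785


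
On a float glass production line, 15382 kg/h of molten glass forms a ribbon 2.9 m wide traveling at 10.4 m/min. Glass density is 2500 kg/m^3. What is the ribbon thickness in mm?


Ribbon cross-section from mass balance:
  Volume rate = throughput / density = 15382 / 2500 = 6.1528 m^3/h
  thickness = volume rate / (speed * 60 * width), i.e.
  thickness = throughput / (60 * speed * width * density) * 1000
  thickness = 15382 / (60 * 10.4 * 2.9 * 2500) * 1000 = 3.4 mm

3.4 mm


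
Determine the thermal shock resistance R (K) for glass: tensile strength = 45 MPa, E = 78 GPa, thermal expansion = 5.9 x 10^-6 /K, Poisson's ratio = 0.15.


Thermal shock resistance: R = sigma * (1 - nu) / (E * alpha)
  Numerator = 45 * (1 - 0.15) = 38.25
  Denominator = 78 * 1000 * (5.9 x 10^-6) = 0.4602
  R = 38.25 / 0.4602 = 83.1 K

83.1 K


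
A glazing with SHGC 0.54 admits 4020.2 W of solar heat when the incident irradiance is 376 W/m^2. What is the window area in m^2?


Rearrange Q = Area * SHGC * Irradiance:
  Area = Q / (SHGC * Irradiance)
  Area = 4020.2 / (0.54 * 376) = 19.8 m^2

19.8 m^2


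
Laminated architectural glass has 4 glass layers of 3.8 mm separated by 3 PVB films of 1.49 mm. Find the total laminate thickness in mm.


Total thickness = glass contribution + PVB contribution
  Glass: 4 * 3.8 = 15.2 mm
  PVB: 3 * 1.49 = 4.47 mm
  Total = 15.2 + 4.47 = 19.67 mm

19.67 mm


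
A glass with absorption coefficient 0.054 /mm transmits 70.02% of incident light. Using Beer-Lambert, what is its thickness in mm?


Rearrange T = exp(-alpha * thickness):
  thickness = -ln(T) / alpha
  T = 70.02/100 = 0.7002
  ln(T) = -0.35639
  -ln(T) = 0.35639
  thickness = 0.35639 / 0.054 = 6.6 mm

6.6 mm


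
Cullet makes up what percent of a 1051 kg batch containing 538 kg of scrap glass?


Cullet ratio = (cullet mass / total batch mass) * 100
  Ratio = 538 / 1051 * 100 = 51.19%

51.19%


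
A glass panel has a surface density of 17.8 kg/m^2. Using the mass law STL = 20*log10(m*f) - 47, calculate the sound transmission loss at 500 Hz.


Mass law: STL = 20 * log10(m * f) - 47
  m * f = 17.8 * 500 = 8900
  log10(8900) = 3.94939
  STL = 20 * 3.94939 - 47 = 78.9878 - 47 = 32.0 dB

32.0 dB


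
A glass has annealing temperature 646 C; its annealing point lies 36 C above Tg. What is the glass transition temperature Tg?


Rearrange T_anneal = Tg + offset for Tg:
  Tg = T_anneal - offset = 646 - 36 = 610 C

610 C


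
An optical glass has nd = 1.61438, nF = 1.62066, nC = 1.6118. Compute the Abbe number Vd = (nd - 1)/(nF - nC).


Abbe number formula: Vd = (nd - 1) / (nF - nC)
  nd - 1 = 1.61438 - 1 = 0.61438
  nF - nC = 1.62066 - 1.6118 = 0.00886
  Vd = 0.61438 / 0.00886 = 69.34

69.34


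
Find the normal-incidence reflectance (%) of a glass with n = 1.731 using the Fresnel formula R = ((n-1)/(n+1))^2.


Fresnel reflectance at normal incidence:
  R = ((n - 1)/(n + 1))^2
  (n - 1)/(n + 1) = (1.731 - 1)/(1.731 + 1) = 0.267668
  R = 0.267668^2 = 0.0716462
  R(%) = 0.0716462 * 100 = 7.165%

7.165%


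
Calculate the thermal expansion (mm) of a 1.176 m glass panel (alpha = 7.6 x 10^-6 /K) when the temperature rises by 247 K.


Thermal expansion formula: dL = alpha * L0 * dT
  dL = (7.6 x 10^-6) * 1.176 * 247 = 0.00220759 m
Convert to mm: 0.00220759 * 1000 = 2.2076 mm

2.2076 mm


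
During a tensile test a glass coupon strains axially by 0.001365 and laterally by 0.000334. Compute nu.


Poisson's ratio: nu = lateral strain / axial strain
  nu = 0.000334 / 0.001365 = 0.2447

0.2447


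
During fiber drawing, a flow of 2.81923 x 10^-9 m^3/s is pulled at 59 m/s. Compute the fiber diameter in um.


Cross-sectional area from continuity:
  A = Q / v = 2.81923 x 10^-9 / 59 = 4.778356 x 10^-11 m^2
Diameter from circular cross-section:
  d = sqrt(4A / pi) * 10^6 (m -> um)
  d = sqrt(4 * 4.778356 x 10^-11 / pi) * 10^6 = 7.8 um

7.8 um


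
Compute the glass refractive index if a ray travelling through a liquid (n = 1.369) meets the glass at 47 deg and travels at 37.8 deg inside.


Apply Snell's law: n1 * sin(theta1) = n2 * sin(theta2)
  n2 = n1 * sin(theta1) / sin(theta2)
  sin(47) = 0.731354
  sin(37.8) = 0.612907
  n2 = 1.369 * 0.731354 / 0.612907 = 1.6336

1.6336


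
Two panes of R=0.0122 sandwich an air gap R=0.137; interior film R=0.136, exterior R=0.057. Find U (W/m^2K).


Total thermal resistance (series):
  R_total = R_in + R_glass + R_air + R_glass + R_out
  R_total = 0.136 + 0.0122 + 0.137 + 0.0122 + 0.057 = 0.3544 m^2K/W
U-value = 1 / R_total = 1 / 0.3544 = 2.822 W/m^2K

2.822 W/m^2K


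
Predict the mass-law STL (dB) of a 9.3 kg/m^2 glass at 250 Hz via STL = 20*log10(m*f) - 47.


Mass law: STL = 20 * log10(m * f) - 47
  m * f = 9.3 * 250 = 2325
  log10(2325) = 3.36642
  STL = 20 * 3.36642 - 47 = 67.3284 - 47 = 20.3 dB

20.3 dB


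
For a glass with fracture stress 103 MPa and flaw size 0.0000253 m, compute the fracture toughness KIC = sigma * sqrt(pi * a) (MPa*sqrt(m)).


Fracture toughness: KIC = sigma * sqrt(pi * a)
  pi * a = pi * 0.0000253 = 0.000079482
  sqrt(pi * a) = 0.008915
  KIC = 103 * 0.008915 = 0.918 MPa*sqrt(m)

0.918 MPa*sqrt(m)


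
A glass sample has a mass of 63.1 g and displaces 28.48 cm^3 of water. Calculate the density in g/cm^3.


Use the definition of density:
  rho = mass / volume
  rho = 63.1 / 28.48 = 2.216 g/cm^3

2.216 g/cm^3


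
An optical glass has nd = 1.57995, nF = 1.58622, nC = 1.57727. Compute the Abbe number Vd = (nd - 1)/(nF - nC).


Abbe number formula: Vd = (nd - 1) / (nF - nC)
  nd - 1 = 1.57995 - 1 = 0.57995
  nF - nC = 1.58622 - 1.57727 = 0.00895
  Vd = 0.57995 / 0.00895 = 64.8

64.8


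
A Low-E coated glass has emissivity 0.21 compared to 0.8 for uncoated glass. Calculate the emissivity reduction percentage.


Percentage reduction = (1 - coated/uncoated) * 100
  Ratio = 0.21 / 0.8 = 0.2625
  Reduction = (1 - 0.2625) * 100 = 73.8%

73.8%


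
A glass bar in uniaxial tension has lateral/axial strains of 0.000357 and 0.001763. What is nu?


Poisson's ratio: nu = lateral strain / axial strain
  nu = 0.000357 / 0.001763 = 0.2025

0.2025


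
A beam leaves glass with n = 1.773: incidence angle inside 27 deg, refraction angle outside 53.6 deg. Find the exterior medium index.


Apply Snell's law: n1 * sin(theta1) = n2 * sin(theta2)
  n2 = n1 * sin(theta1) / sin(theta2)
  sin(27) = 0.45399
  sin(53.6) = 0.804894
  n2 = 1.773 * 0.45399 / 0.804894 = 1.0

1.0


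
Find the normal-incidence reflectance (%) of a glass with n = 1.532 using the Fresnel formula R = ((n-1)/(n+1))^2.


Fresnel reflectance at normal incidence:
  R = ((n - 1)/(n + 1))^2
  (n - 1)/(n + 1) = (1.532 - 1)/(1.532 + 1) = 0.210111
  R = 0.210111^2 = 0.0441466
  R(%) = 0.0441466 * 100 = 4.415%

4.415%


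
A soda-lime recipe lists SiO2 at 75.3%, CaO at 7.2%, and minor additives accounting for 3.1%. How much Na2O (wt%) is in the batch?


Pieces sum to 100%:
  Na2O = 100 - (SiO2 + CaO + others)
  Na2O = 100 - (75.3 + 7.2 + 3.1) = 14.4%

14.4%


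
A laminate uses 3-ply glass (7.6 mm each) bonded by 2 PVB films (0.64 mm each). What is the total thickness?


Total thickness = glass contribution + PVB contribution
  Glass: 3 * 7.6 = 22.8 mm
  PVB: 2 * 0.64 = 1.28 mm
  Total = 22.8 + 1.28 = 24.08 mm

24.08 mm


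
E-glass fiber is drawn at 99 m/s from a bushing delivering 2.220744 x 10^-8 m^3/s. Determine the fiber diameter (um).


Cross-sectional area from continuity:
  A = Q / v = 2.220744 x 10^-8 / 99 = 2.243176 x 10^-10 m^2
Diameter from circular cross-section:
  d = sqrt(4A / pi) * 10^6 (m -> um)
  d = sqrt(4 * 2.243176 x 10^-10 / pi) * 10^6 = 16.9 um

16.9 um


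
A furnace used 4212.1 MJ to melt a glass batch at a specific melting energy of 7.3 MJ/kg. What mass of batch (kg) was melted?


Rearrange E = m * s for m:
  m = E / s
  m = 4212.1 / 7.3 = 577.0 kg

577.0 kg


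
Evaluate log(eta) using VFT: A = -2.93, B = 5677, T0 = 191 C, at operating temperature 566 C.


VFT equation: log(eta) = A + B / (T - T0)
  T - T0 = 566 - 191 = 375
  B / (T - T0) = 5677 / 375 = 15.139
  log(eta) = -2.93 + 15.139 = 12.209

12.209


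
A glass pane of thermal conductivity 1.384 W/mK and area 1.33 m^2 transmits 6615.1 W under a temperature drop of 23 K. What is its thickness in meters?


Fourier's law: t = k * A * dT / Q
  t = 1.384 * 1.33 * 23 / 6615.1
  t = 42.33656 / 6615.1 = 0.0064 m

0.0064 m


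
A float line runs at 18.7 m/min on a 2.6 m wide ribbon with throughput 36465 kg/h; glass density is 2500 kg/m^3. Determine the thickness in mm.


Ribbon cross-section from mass balance:
  Volume rate = throughput / density = 36465 / 2500 = 14.586 m^3/h
  thickness = volume rate / (speed * 60 * width), i.e.
  thickness = throughput / (60 * speed * width * density) * 1000
  thickness = 36465 / (60 * 18.7 * 2.6 * 2500) * 1000 = 5.0 mm

5.0 mm


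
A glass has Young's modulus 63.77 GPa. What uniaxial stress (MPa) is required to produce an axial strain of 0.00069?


Rearrange E = sigma / epsilon:
  sigma = E * epsilon
  E (MPa) = 63.77 * 1000 = 63770
  sigma = 63770 * 0.00069 = 44.0 MPa

44.0 MPa


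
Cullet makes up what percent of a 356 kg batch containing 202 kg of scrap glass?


Cullet ratio = (cullet mass / total batch mass) * 100
  Ratio = 202 / 356 * 100 = 56.74%

56.74%


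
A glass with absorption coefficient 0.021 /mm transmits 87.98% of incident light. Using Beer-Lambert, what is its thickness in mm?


Rearrange T = exp(-alpha * thickness):
  thickness = -ln(T) / alpha
  T = 87.98/100 = 0.8798
  ln(T) = -0.12806
  -ln(T) = 0.12806
  thickness = 0.12806 / 0.021 = 6.1 mm

6.1 mm


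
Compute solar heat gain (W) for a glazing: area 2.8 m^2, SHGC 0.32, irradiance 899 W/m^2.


Solar heat gain: Q = Area * SHGC * Irradiance
  Q = 2.8 * 0.32 * 899 = 805.5 W

805.5 W


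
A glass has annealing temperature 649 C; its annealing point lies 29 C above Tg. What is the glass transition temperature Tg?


Rearrange T_anneal = Tg + offset for Tg:
  Tg = T_anneal - offset = 649 - 29 = 620 C

620 C


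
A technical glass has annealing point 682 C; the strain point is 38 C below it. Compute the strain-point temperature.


Strain point = annealing point - difference:
  T_strain = 682 - 38 = 644 C

644 C


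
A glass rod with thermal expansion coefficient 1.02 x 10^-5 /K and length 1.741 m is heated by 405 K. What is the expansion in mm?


Thermal expansion formula: dL = alpha * L0 * dT
  dL = (1.02 x 10^-5) * 1.741 * 405 = 0.00719207 m
Convert to mm: 0.00719207 * 1000 = 7.1921 mm

7.1921 mm


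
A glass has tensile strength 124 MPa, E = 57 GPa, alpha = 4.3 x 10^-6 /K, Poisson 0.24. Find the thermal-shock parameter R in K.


Thermal shock resistance: R = sigma * (1 - nu) / (E * alpha)
  Numerator = 124 * (1 - 0.24) = 94.24
  Denominator = 57 * 1000 * (4.3 x 10^-6) = 0.2451
  R = 94.24 / 0.2451 = 384.5 K

384.5 K


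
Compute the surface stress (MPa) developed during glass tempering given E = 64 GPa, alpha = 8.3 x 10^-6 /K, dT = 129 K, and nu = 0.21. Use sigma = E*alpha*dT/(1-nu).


Tempering stress: sigma = E * alpha * dT / (1 - nu)
  E (MPa) = 64 * 1000 = 64000
  Numerator = 64000 * (8.3 x 10^-6) * 129 = 68.5248
  Denominator = 1 - 0.21 = 0.79
  sigma = 68.5248 / 0.79 = 86.7 MPa

86.7 MPa


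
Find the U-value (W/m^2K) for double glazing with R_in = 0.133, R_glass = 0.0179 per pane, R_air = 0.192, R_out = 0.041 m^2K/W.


Total thermal resistance (series):
  R_total = R_in + R_glass + R_air + R_glass + R_out
  R_total = 0.133 + 0.0179 + 0.192 + 0.0179 + 0.041 = 0.4018 m^2K/W
U-value = 1 / R_total = 1 / 0.4018 = 2.489 W/m^2K

2.489 W/m^2K


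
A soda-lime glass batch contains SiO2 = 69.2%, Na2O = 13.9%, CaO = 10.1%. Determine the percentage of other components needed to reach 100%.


Sum the three major oxides:
  SiO2 + Na2O + CaO = 69.2 + 13.9 + 10.1 = 93.2%
Subtract from 100%:
  Others = 100 - 93.2 = 6.8%

6.8%


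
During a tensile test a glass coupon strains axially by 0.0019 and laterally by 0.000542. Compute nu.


Poisson's ratio: nu = lateral strain / axial strain
  nu = 0.000542 / 0.0019 = 0.2853

0.2853


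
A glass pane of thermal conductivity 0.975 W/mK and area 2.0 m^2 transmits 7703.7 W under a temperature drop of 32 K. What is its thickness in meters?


Fourier's law: t = k * A * dT / Q
  t = 0.975 * 2.0 * 32 / 7703.7
  t = 62.4 / 7703.7 = 0.0081 m

0.0081 m


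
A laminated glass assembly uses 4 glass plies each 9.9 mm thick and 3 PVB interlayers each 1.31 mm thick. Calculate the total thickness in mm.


Total thickness = glass contribution + PVB contribution
  Glass: 4 * 9.9 = 39.6 mm
  PVB: 3 * 1.31 = 3.93 mm
  Total = 39.6 + 3.93 = 43.53 mm

43.53 mm


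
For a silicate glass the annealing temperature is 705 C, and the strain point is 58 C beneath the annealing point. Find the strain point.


Strain point = annealing point - difference:
  T_strain = 705 - 58 = 647 C

647 C


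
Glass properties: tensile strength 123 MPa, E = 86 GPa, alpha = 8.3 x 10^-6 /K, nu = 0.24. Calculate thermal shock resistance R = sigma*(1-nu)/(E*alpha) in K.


Thermal shock resistance: R = sigma * (1 - nu) / (E * alpha)
  Numerator = 123 * (1 - 0.24) = 93.48
  Denominator = 86 * 1000 * (8.3 x 10^-6) = 0.7138
  R = 93.48 / 0.7138 = 131.0 K

131.0 K


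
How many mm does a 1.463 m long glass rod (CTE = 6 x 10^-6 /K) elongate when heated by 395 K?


Thermal expansion formula: dL = alpha * L0 * dT
  dL = (6 x 10^-6) * 1.463 * 395 = 0.00346731 m
Convert to mm: 0.00346731 * 1000 = 3.4673 mm

3.4673 mm


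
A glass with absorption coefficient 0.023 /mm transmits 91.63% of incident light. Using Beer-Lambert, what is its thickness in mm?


Rearrange T = exp(-alpha * thickness):
  thickness = -ln(T) / alpha
  T = 91.63/100 = 0.9163
  ln(T) = -0.08741
  -ln(T) = 0.08741
  thickness = 0.08741 / 0.023 = 3.8 mm

3.8 mm


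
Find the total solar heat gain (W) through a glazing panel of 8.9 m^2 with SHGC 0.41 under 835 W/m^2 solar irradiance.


Solar heat gain: Q = Area * SHGC * Irradiance
  Q = 8.9 * 0.41 * 835 = 3046.9 W

3046.9 W


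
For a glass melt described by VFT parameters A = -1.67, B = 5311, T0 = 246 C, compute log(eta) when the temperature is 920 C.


VFT equation: log(eta) = A + B / (T - T0)
  T - T0 = 920 - 246 = 674
  B / (T - T0) = 5311 / 674 = 7.88
  log(eta) = -1.67 + 7.88 = 6.21

6.21


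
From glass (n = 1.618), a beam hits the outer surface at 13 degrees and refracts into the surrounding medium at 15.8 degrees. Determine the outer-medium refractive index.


Apply Snell's law: n1 * sin(theta1) = n2 * sin(theta2)
  n2 = n1 * sin(theta1) / sin(theta2)
  sin(13) = 0.224951
  sin(15.8) = 0.27228
  n2 = 1.618 * 0.224951 / 0.27228 = 1.3368

1.3368


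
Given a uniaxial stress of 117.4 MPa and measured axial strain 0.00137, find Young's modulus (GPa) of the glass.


Young's modulus: E = stress / strain
  E = 117.4 MPa / 0.00137 = 85693.43 MPa
Convert to GPa: 85693.43 / 1000 = 85.69 GPa

85.69 GPa


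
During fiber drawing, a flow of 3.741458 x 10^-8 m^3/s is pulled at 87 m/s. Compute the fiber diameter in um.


Cross-sectional area from continuity:
  A = Q / v = 3.741458 x 10^-8 / 87 = 4.300526 x 10^-10 m^2
Diameter from circular cross-section:
  d = sqrt(4A / pi) * 10^6 (m -> um)
  d = sqrt(4 * 4.300526 x 10^-10 / pi) * 10^6 = 23.4 um

23.4 um


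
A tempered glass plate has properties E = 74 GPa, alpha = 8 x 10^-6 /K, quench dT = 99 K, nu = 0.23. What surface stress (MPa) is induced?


Tempering stress: sigma = E * alpha * dT / (1 - nu)
  E (MPa) = 74 * 1000 = 74000
  Numerator = 74000 * (8 x 10^-6) * 99 = 58.608
  Denominator = 1 - 0.23 = 0.77
  sigma = 58.608 / 0.77 = 76.1 MPa

76.1 MPa


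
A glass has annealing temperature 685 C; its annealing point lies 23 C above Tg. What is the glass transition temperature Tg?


Rearrange T_anneal = Tg + offset for Tg:
  Tg = T_anneal - offset = 685 - 23 = 662 C

662 C


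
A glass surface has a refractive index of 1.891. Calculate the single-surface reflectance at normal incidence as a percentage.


Fresnel reflectance at normal incidence:
  R = ((n - 1)/(n + 1))^2
  (n - 1)/(n + 1) = (1.891 - 1)/(1.891 + 1) = 0.308198
  R = 0.308198^2 = 0.094986
  R(%) = 0.094986 * 100 = 9.499%

9.499%


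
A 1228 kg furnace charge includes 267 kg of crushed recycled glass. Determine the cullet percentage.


Cullet ratio = (cullet mass / total batch mass) * 100
  Ratio = 267 / 1228 * 100 = 21.74%

21.74%


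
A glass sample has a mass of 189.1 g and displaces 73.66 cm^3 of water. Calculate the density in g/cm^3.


Use the definition of density:
  rho = mass / volume
  rho = 189.1 / 73.66 = 2.567 g/cm^3

2.567 g/cm^3


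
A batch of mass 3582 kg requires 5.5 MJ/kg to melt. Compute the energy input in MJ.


Total energy = mass * specific energy
  E = 3582 * 5.5 = 19701 MJ

19701 MJ


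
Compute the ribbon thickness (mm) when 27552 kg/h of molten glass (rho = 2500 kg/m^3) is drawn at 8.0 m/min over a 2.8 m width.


Ribbon cross-section from mass balance:
  Volume rate = throughput / density = 27552 / 2500 = 11.0208 m^3/h
  thickness = volume rate / (speed * 60 * width), i.e.
  thickness = throughput / (60 * speed * width * density) * 1000
  thickness = 27552 / (60 * 8.0 * 2.8 * 2500) * 1000 = 8.2 mm

8.2 mm


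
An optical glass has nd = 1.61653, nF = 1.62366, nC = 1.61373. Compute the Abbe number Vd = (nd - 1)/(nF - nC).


Abbe number formula: Vd = (nd - 1) / (nF - nC)
  nd - 1 = 1.61653 - 1 = 0.61653
  nF - nC = 1.62366 - 1.61373 = 0.00993
  Vd = 0.61653 / 0.00993 = 62.09

62.09


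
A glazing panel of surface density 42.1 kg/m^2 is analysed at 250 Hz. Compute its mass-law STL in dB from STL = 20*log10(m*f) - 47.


Mass law: STL = 20 * log10(m * f) - 47
  m * f = 42.1 * 250 = 10525
  log10(10525) = 4.02222
  STL = 20 * 4.02222 - 47 = 80.4444 - 47 = 33.4 dB

33.4 dB


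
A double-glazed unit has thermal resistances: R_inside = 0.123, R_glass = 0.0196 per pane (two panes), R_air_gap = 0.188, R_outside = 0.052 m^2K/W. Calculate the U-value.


Total thermal resistance (series):
  R_total = R_in + R_glass + R_air + R_glass + R_out
  R_total = 0.123 + 0.0196 + 0.188 + 0.0196 + 0.052 = 0.4022 m^2K/W
U-value = 1 / R_total = 1 / 0.4022 = 2.486 W/m^2K

2.486 W/m^2K


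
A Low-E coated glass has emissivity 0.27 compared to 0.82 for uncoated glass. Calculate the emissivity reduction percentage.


Percentage reduction = (1 - coated/uncoated) * 100
  Ratio = 0.27 / 0.82 = 0.3293
  Reduction = (1 - 0.3293) * 100 = 67.1%

67.1%


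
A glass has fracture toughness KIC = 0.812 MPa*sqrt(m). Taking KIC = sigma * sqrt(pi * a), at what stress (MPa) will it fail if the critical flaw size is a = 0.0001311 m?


Rearrange KIC = sigma * sqrt(pi * a):
  sigma = KIC / sqrt(pi * a)
  sqrt(pi * 0.0001311) = 0.020294
  sigma = 0.812 / 0.020294 = 40.01 MPa

40.01 MPa


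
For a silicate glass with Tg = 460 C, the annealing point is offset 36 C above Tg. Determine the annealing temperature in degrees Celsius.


The annealing temperature is Tg plus the offset:
  T_anneal = 460 + 36 = 496 C

496 C


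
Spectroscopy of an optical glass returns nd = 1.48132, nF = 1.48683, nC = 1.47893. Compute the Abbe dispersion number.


Abbe number formula: Vd = (nd - 1) / (nF - nC)
  nd - 1 = 1.48132 - 1 = 0.48132
  nF - nC = 1.48683 - 1.47893 = 0.0079
  Vd = 0.48132 / 0.0079 = 60.93

60.93


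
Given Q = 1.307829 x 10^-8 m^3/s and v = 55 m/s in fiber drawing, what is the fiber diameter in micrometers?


Cross-sectional area from continuity:
  A = Q / v = 1.307829 x 10^-8 / 55 = 2.377871 x 10^-10 m^2
Diameter from circular cross-section:
  d = sqrt(4A / pi) * 10^6 (m -> um)
  d = sqrt(4 * 2.377871 x 10^-10 / pi) * 10^6 = 17.4 um

17.4 um


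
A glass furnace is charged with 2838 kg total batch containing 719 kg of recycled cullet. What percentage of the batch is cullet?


Cullet ratio = (cullet mass / total batch mass) * 100
  Ratio = 719 / 2838 * 100 = 25.33%

25.33%


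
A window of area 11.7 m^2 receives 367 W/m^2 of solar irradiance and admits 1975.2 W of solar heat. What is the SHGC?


Rearrange Q = Area * SHGC * Irradiance:
  SHGC = Q / (Area * Irradiance)
  SHGC = 1975.2 / (11.7 * 367) = 0.46

0.46


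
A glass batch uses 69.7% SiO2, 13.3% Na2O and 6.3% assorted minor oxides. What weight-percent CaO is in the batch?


Pieces sum to 100%:
  CaO = 100 - (SiO2 + Na2O + others)
  CaO = 100 - (69.7 + 13.3 + 6.3) = 10.7%

10.7%


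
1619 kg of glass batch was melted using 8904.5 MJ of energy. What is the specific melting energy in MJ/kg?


Rearrange E = m * s for s:
  s = E / m
  s = 8904.5 / 1619 = 5.5 MJ/kg

5.5 MJ/kg


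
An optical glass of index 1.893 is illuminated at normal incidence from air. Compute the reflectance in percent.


Fresnel reflectance at normal incidence:
  R = ((n - 1)/(n + 1))^2
  (n - 1)/(n + 1) = (1.893 - 1)/(1.893 + 1) = 0.308676
  R = 0.308676^2 = 0.0952809
  R(%) = 0.0952809 * 100 = 9.528%

9.528%


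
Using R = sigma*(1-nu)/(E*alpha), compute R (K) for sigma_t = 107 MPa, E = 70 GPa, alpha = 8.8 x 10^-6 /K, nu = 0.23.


Thermal shock resistance: R = sigma * (1 - nu) / (E * alpha)
  Numerator = 107 * (1 - 0.23) = 82.39
  Denominator = 70 * 1000 * (8.8 x 10^-6) = 0.616
  R = 82.39 / 0.616 = 133.8 K

133.8 K


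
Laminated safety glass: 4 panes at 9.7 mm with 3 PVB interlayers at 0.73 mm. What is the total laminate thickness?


Total thickness = glass contribution + PVB contribution
  Glass: 4 * 9.7 = 38.8 mm
  PVB: 3 * 0.73 = 2.19 mm
  Total = 38.8 + 2.19 = 40.99 mm

40.99 mm


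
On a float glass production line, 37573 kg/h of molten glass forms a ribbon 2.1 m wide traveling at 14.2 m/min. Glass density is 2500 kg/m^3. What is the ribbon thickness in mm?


Ribbon cross-section from mass balance:
  Volume rate = throughput / density = 37573 / 2500 = 15.0292 m^3/h
  thickness = volume rate / (speed * 60 * width), i.e.
  thickness = throughput / (60 * speed * width * density) * 1000
  thickness = 37573 / (60 * 14.2 * 2.1 * 2500) * 1000 = 8.4 mm

8.4 mm


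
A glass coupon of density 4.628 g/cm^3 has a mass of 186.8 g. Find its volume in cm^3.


Rearrange rho = m / V:
  V = m / rho
  V = 186.8 / 4.628 = 40.363 cm^3

40.363 cm^3


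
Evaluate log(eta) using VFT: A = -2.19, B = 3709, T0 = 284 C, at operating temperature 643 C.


VFT equation: log(eta) = A + B / (T - T0)
  T - T0 = 643 - 284 = 359
  B / (T - T0) = 3709 / 359 = 10.331
  log(eta) = -2.19 + 10.331 = 8.141

8.141


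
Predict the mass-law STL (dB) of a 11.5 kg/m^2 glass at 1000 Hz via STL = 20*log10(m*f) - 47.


Mass law: STL = 20 * log10(m * f) - 47
  m * f = 11.5 * 1000 = 11500
  log10(11500) = 4.0607
  STL = 20 * 4.0607 - 47 = 81.214 - 47 = 34.2 dB

34.2 dB


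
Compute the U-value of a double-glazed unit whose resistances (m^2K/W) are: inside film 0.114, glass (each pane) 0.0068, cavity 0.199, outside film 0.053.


Total thermal resistance (series):
  R_total = R_in + R_glass + R_air + R_glass + R_out
  R_total = 0.114 + 0.0068 + 0.199 + 0.0068 + 0.053 = 0.3796 m^2K/W
U-value = 1 / R_total = 1 / 0.3796 = 2.634 W/m^2K

2.634 W/m^2K


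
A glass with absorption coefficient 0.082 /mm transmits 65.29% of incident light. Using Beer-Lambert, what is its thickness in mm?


Rearrange T = exp(-alpha * thickness):
  thickness = -ln(T) / alpha
  T = 65.29/100 = 0.6529
  ln(T) = -0.42633
  -ln(T) = 0.42633
  thickness = 0.42633 / 0.082 = 5.2 mm

5.2 mm


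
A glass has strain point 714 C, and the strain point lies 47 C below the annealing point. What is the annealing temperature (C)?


T_anneal = T_strain + gap:
  T_anneal = 714 + 47 = 761 C

761 C


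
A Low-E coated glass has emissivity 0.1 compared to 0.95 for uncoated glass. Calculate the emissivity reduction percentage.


Percentage reduction = (1 - coated/uncoated) * 100
  Ratio = 0.1 / 0.95 = 0.1053
  Reduction = (1 - 0.1053) * 100 = 89.5%

89.5%


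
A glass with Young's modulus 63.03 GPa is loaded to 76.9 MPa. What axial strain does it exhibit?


Rearrange E = sigma / epsilon:
  epsilon = sigma / E
  E (MPa) = 63.03 * 1000 = 63030
  epsilon = 76.9 / 63030 = 0.00122

0.00122


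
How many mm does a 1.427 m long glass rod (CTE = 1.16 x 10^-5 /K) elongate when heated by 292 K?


Thermal expansion formula: dL = alpha * L0 * dT
  dL = (1.16 x 10^-5) * 1.427 * 292 = 0.00483353 m
Convert to mm: 0.00483353 * 1000 = 4.8335 mm

4.8335 mm


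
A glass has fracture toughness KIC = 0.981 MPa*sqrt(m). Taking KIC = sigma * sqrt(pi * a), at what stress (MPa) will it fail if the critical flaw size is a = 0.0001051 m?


Rearrange KIC = sigma * sqrt(pi * a):
  sigma = KIC / sqrt(pi * a)
  sqrt(pi * 0.0001051) = 0.018171
  sigma = 0.981 / 0.018171 = 53.99 MPa

53.99 MPa


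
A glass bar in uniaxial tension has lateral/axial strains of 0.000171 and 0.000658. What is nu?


Poisson's ratio: nu = lateral strain / axial strain
  nu = 0.000171 / 0.000658 = 0.2599

0.2599


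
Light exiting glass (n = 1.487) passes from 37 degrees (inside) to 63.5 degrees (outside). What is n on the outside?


Apply Snell's law: n1 * sin(theta1) = n2 * sin(theta2)
  n2 = n1 * sin(theta1) / sin(theta2)
  sin(37) = 0.601815
  sin(63.5) = 0.894934
  n2 = 1.487 * 0.601815 / 0.894934 = 1.0

1.0


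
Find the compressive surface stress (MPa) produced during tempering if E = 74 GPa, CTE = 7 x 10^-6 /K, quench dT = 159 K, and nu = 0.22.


Tempering stress: sigma = E * alpha * dT / (1 - nu)
  E (MPa) = 74 * 1000 = 74000
  Numerator = 74000 * (7 x 10^-6) * 159 = 82.362
  Denominator = 1 - 0.22 = 0.78
  sigma = 82.362 / 0.78 = 105.6 MPa

105.6 MPa


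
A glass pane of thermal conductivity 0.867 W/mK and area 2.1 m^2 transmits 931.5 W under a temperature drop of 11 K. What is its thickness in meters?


Fourier's law: t = k * A * dT / Q
  t = 0.867 * 2.1 * 11 / 931.5
  t = 20.0277 / 931.5 = 0.0215 m

0.0215 m


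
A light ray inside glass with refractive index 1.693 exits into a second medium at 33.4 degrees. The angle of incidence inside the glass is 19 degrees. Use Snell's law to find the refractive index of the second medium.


Apply Snell's law: n1 * sin(theta1) = n2 * sin(theta2)
  n2 = n1 * sin(theta1) / sin(theta2)
  sin(19) = 0.325568
  sin(33.4) = 0.550481
  n2 = 1.693 * 0.325568 / 0.550481 = 1.0013

1.0013


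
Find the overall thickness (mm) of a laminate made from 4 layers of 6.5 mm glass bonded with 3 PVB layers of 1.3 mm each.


Total thickness = glass contribution + PVB contribution
  Glass: 4 * 6.5 = 26.0 mm
  PVB: 3 * 1.3 = 3.9 mm
  Total = 26.0 + 3.9 = 29.9 mm

29.9 mm


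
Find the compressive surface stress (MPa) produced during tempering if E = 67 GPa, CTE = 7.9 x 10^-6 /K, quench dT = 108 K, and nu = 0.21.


Tempering stress: sigma = E * alpha * dT / (1 - nu)
  E (MPa) = 67 * 1000 = 67000
  Numerator = 67000 * (7.9 x 10^-6) * 108 = 57.1644
  Denominator = 1 - 0.21 = 0.79
  sigma = 57.1644 / 0.79 = 72.4 MPa

72.4 MPa


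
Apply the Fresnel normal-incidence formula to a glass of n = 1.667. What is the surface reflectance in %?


Fresnel reflectance at normal incidence:
  R = ((n - 1)/(n + 1))^2
  (n - 1)/(n + 1) = (1.667 - 1)/(1.667 + 1) = 0.250094
  R = 0.250094^2 = 0.062547
  R(%) = 0.062547 * 100 = 6.255%

6.255%


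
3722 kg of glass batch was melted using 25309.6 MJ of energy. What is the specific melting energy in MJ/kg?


Rearrange E = m * s for s:
  s = E / m
  s = 25309.6 / 3722 = 6.8 MJ/kg

6.8 MJ/kg


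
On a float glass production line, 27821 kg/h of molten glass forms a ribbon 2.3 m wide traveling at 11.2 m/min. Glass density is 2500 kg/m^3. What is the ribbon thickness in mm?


Ribbon cross-section from mass balance:
  Volume rate = throughput / density = 27821 / 2500 = 11.1284 m^3/h
  thickness = volume rate / (speed * 60 * width), i.e.
  thickness = throughput / (60 * speed * width * density) * 1000
  thickness = 27821 / (60 * 11.2 * 2.3 * 2500) * 1000 = 7.2 mm

7.2 mm


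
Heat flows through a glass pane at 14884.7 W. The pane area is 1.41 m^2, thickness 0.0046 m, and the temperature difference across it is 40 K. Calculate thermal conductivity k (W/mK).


Fourier's law rearranged: k = Q * t / (A * dT)
  Numerator = 14884.7 * 0.0046 = 68.46962
  Denominator = 1.41 * 40 = 56.4
  k = 68.46962 / 56.4 = 1.214 W/mK

1.214 W/mK


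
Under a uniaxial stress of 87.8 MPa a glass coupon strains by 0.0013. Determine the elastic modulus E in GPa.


Young's modulus: E = stress / strain
  E = 87.8 MPa / 0.0013 = 67538.46 MPa
Convert to GPa: 67538.46 / 1000 = 67.54 GPa

67.54 GPa


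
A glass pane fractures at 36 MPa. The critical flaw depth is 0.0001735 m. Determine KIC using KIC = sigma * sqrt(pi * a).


Fracture toughness: KIC = sigma * sqrt(pi * a)
  pi * a = pi * 0.0001735 = 0.000545066
  sqrt(pi * a) = 0.023347
  KIC = 36 * 0.023347 = 0.84 MPa*sqrt(m)

0.84 MPa*sqrt(m)


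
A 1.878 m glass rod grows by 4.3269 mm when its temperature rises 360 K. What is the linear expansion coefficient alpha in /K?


Rearrange dL = alpha * L0 * dT for alpha:
  alpha = dL / (L0 * dT)
  alpha = (4.3269 / 1000) / (1.878 * 360) = 0.0000064 /K = 6.4 x 10^-6 /K

6.4 x 10^-6 /K


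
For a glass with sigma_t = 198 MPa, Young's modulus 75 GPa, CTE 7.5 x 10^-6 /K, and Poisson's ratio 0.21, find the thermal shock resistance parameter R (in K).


Thermal shock resistance: R = sigma * (1 - nu) / (E * alpha)
  Numerator = 198 * (1 - 0.21) = 156.42
  Denominator = 75 * 1000 * (7.5 x 10^-6) = 0.5625
  R = 156.42 / 0.5625 = 278.1 K

278.1 K


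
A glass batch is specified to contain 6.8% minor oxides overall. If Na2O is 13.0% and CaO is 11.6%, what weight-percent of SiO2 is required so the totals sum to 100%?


Known pieces sum to 100%:
  SiO2 = 100 - (others + Na2O + CaO)
  SiO2 = 100 - (6.8 + 13.0 + 11.6) = 68.6%

68.6%


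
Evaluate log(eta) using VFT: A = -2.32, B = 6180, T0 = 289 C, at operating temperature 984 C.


VFT equation: log(eta) = A + B / (T - T0)
  T - T0 = 984 - 289 = 695
  B / (T - T0) = 6180 / 695 = 8.892
  log(eta) = -2.32 + 8.892 = 6.572

6.572


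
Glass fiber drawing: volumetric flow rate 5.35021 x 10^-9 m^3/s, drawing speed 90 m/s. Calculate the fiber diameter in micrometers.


Cross-sectional area from continuity:
  A = Q / v = 5.35021 x 10^-9 / 90 = 5.944678 x 10^-11 m^2
Diameter from circular cross-section:
  d = sqrt(4A / pi) * 10^6 (m -> um)
  d = sqrt(4 * 5.944678 x 10^-11 / pi) * 10^6 = 8.7 um

8.7 um


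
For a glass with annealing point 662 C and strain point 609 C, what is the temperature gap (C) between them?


Gap = T_anneal - T_strain:
  gap = 662 - 609 = 53 C

53 C


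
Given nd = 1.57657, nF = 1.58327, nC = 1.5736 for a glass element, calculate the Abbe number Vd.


Abbe number formula: Vd = (nd - 1) / (nF - nC)
  nd - 1 = 1.57657 - 1 = 0.57657
  nF - nC = 1.58327 - 1.5736 = 0.00967
  Vd = 0.57657 / 0.00967 = 59.62

59.62


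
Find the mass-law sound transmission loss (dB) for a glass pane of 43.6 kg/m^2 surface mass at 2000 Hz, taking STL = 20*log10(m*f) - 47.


Mass law: STL = 20 * log10(m * f) - 47
  m * f = 43.6 * 2000 = 87200
  log10(87200) = 4.94052
  STL = 20 * 4.94052 - 47 = 98.8104 - 47 = 51.8 dB

51.8 dB


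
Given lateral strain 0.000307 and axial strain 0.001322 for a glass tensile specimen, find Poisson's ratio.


Poisson's ratio: nu = lateral strain / axial strain
  nu = 0.000307 / 0.001322 = 0.2322

0.2322


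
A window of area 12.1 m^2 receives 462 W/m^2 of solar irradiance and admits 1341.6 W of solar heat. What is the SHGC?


Rearrange Q = Area * SHGC * Irradiance:
  SHGC = Q / (Area * Irradiance)
  SHGC = 1341.6 / (12.1 * 462) = 0.24

0.24


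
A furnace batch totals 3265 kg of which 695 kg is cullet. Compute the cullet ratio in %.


Cullet ratio = (cullet mass / total batch mass) * 100
  Ratio = 695 / 3265 * 100 = 21.29%

21.29%


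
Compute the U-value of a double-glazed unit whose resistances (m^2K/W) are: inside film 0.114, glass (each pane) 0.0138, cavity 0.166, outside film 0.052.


Total thermal resistance (series):
  R_total = R_in + R_glass + R_air + R_glass + R_out
  R_total = 0.114 + 0.0138 + 0.166 + 0.0138 + 0.052 = 0.3596 m^2K/W
U-value = 1 / R_total = 1 / 0.3596 = 2.781 W/m^2K

2.781 W/m^2K


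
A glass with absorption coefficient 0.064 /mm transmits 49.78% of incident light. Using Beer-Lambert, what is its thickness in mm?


Rearrange T = exp(-alpha * thickness):
  thickness = -ln(T) / alpha
  T = 49.78/100 = 0.4978
  ln(T) = -0.69756
  -ln(T) = 0.69756
  thickness = 0.69756 / 0.064 = 10.9 mm

10.9 mm


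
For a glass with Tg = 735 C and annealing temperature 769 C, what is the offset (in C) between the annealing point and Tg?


Offset = T_anneal - Tg:
  offset = 769 - 735 = 34 C

34 C


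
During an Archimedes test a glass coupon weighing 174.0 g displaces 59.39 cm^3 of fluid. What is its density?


Use the definition of density:
  rho = mass / volume
  rho = 174.0 / 59.39 = 2.93 g/cm^3

2.93 g/cm^3


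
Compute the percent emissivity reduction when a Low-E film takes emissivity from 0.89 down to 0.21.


Percentage reduction = (1 - coated/uncoated) * 100
  Ratio = 0.21 / 0.89 = 0.236
  Reduction = (1 - 0.236) * 100 = 76.4%

76.4%


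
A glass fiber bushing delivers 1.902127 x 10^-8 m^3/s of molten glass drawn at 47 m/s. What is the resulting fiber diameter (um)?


Cross-sectional area from continuity:
  A = Q / v = 1.902127 x 10^-8 / 47 = 4.047079 x 10^-10 m^2
Diameter from circular cross-section:
  d = sqrt(4A / pi) * 10^6 (m -> um)
  d = sqrt(4 * 4.047079 x 10^-10 / pi) * 10^6 = 22.7 um

22.7 um


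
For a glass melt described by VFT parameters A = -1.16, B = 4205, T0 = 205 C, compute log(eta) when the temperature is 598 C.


VFT equation: log(eta) = A + B / (T - T0)
  T - T0 = 598 - 205 = 393
  B / (T - T0) = 4205 / 393 = 10.7
  log(eta) = -1.16 + 10.7 = 9.54

9.54


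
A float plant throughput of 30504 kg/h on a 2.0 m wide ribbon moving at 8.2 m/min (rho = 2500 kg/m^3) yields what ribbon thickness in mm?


Ribbon cross-section from mass balance:
  Volume rate = throughput / density = 30504 / 2500 = 12.2016 m^3/h
  thickness = volume rate / (speed * 60 * width), i.e.
  thickness = throughput / (60 * speed * width * density) * 1000
  thickness = 30504 / (60 * 8.2 * 2.0 * 2500) * 1000 = 12.4 mm

12.4 mm


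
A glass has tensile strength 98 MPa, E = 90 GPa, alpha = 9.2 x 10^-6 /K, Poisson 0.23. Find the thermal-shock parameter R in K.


Thermal shock resistance: R = sigma * (1 - nu) / (E * alpha)
  Numerator = 98 * (1 - 0.23) = 75.46
  Denominator = 90 * 1000 * (9.2 x 10^-6) = 0.828
  R = 75.46 / 0.828 = 91.1 K

91.1 K


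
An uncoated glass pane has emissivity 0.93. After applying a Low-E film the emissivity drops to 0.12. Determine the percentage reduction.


Percentage reduction = (1 - coated/uncoated) * 100
  Ratio = 0.12 / 0.93 = 0.129
  Reduction = (1 - 0.129) * 100 = 87.1%

87.1%


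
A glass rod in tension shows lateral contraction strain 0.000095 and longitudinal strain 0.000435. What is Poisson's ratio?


Poisson's ratio: nu = lateral strain / axial strain
  nu = 0.000095 / 0.000435 = 0.2184

0.2184


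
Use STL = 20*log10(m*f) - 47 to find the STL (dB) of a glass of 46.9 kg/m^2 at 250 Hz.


Mass law: STL = 20 * log10(m * f) - 47
  m * f = 46.9 * 250 = 11725
  log10(11725) = 4.06911
  STL = 20 * 4.06911 - 47 = 81.3822 - 47 = 34.4 dB

34.4 dB


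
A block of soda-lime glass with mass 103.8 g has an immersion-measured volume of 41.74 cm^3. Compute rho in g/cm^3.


Use the definition of density:
  rho = mass / volume
  rho = 103.8 / 41.74 = 2.487 g/cm^3

2.487 g/cm^3


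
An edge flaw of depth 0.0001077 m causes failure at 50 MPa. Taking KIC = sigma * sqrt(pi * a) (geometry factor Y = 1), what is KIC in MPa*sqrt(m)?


Fracture toughness: KIC = sigma * sqrt(pi * a)
  pi * a = pi * 0.0001077 = 0.00033835
  sqrt(pi * a) = 0.018394
  KIC = 50 * 0.018394 = 0.92 MPa*sqrt(m)

0.92 MPa*sqrt(m)


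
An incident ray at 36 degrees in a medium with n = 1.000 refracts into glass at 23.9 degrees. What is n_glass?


Apply Snell's law: n1 * sin(theta1) = n2 * sin(theta2)
  n2 = n1 * sin(theta1) / sin(theta2)
  sin(36) = 0.587785
  sin(23.9) = 0.405142
  n2 = 1.000 * 0.587785 / 0.405142 = 1.4508

1.4508


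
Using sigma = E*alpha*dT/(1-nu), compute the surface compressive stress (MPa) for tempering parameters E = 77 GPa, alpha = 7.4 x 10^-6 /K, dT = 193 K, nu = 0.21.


Tempering stress: sigma = E * alpha * dT / (1 - nu)
  E (MPa) = 77 * 1000 = 77000
  Numerator = 77000 * (7.4 x 10^-6) * 193 = 109.9714
  Denominator = 1 - 0.21 = 0.79
  sigma = 109.9714 / 0.79 = 139.2 MPa

139.2 MPa


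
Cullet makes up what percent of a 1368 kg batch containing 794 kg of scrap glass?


Cullet ratio = (cullet mass / total batch mass) * 100
  Ratio = 794 / 1368 * 100 = 58.04%

58.04%


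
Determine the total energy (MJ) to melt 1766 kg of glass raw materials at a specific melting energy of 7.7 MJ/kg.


Total energy = mass * specific energy
  E = 1766 * 7.7 = 13598.2 MJ

13598.2 MJ


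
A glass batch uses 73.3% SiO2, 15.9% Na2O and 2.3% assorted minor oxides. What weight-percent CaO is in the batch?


Pieces sum to 100%:
  CaO = 100 - (SiO2 + Na2O + others)
  CaO = 100 - (73.3 + 15.9 + 2.3) = 8.5%

8.5%


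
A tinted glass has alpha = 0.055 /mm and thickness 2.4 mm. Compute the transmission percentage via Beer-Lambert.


Beer-Lambert law: T = exp(-alpha * thickness)
  exponent = -0.055 * 2.4 = -0.132
  T = exp(-0.132) = 0.8763
  Percentage = 0.8763 * 100 = 87.63%

87.63%
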